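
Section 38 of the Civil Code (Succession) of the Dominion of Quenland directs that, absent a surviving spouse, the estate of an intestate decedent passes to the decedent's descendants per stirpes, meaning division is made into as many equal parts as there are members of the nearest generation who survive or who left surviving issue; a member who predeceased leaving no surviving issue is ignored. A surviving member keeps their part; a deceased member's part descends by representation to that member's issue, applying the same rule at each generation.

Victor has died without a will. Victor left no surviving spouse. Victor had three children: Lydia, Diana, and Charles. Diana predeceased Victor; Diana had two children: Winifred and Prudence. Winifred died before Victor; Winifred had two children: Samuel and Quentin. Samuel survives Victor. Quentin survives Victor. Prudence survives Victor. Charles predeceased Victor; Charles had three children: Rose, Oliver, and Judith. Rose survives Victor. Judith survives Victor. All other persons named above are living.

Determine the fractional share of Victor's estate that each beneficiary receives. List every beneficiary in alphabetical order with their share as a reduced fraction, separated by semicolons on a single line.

Judith 1/9; Lydia 1/3; Oliver 1/9; Prudence 1/6; Quentin 1/12; Rose 1/9; Samuel 1/12

There is no surviving spouse, so the entire estate passes to Victor's descendants per stirpes.
The estate is divided into 3 equal shares of 1/3 among Lydia, Diana, Charles.
Lydia is living and takes 1/3.
Diana predeceased; the 1/3 allotted to Diana's branch passes to Diana's issue by representation.
The 1/3 is divided into 2 equal shares of 1/6 among Winifred, Prudence.
Winifred predeceased; the 1/6 allotted to Winifred's branch passes to Winifred's issue by representation.
The 1/6 is divided into 2 equal shares of 1/12 among Samuel, Quentin.
Samuel is living and takes 1/12.
Quentin is living and takes 1/12.
Prudence is living and takes 1/6.
Charles predeceased; the 1/3 allotted to Charles's branch passes to Charles's issue by representation.
The 1/3 is divided into 3 equal shares of 1/9 among Rose, Oliver, Judith.
Rose is living and takes 1/9.
Oliver is living and takes 1/9.
Judith is living and takes 1/9.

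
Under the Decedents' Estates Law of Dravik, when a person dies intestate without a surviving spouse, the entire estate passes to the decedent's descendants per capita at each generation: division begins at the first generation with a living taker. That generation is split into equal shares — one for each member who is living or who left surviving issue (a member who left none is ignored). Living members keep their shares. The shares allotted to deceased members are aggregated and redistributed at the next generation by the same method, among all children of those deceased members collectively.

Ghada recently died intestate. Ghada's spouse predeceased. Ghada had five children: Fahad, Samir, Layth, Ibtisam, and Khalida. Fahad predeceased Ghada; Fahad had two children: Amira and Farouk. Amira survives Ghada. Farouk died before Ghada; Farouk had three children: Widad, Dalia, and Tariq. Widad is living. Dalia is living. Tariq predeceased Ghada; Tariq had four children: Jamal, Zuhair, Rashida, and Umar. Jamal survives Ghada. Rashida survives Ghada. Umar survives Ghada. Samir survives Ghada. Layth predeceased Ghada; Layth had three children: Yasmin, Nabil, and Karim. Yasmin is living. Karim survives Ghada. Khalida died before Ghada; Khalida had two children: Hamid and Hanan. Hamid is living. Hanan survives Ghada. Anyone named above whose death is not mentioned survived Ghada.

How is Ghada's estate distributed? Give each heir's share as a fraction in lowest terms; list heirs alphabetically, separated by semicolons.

There is no surviving spouse, so the entire estate passes to Ghada's descendants per capita at each generation.
At generation 1 (Fahad, Samir, Layth, Ibtisam, Khalida) there are 5 shares of (1)/5 = 1/5 each.
Living: Samir and Ibtisam — each takes 1/5.
Deceased: Fahad, Layth, and Khalida. Their combined 3/5 is pooled and carried to generation 2.
At generation 2 (Amira, Farouk, Yasmin, Nabil, Karim, Hamid, Hanan) there are 7 shares of (3/5)/7 = 3/35 each.
Living: Amira, Yasmin, Nabil, Karim, Hamid, and Hanan — each takes 3/35.
Deceased: Farouk. That 3/35 share is carried to generation 3.
At generation 3 (Widad, Dalia, Tariq) there are 3 shares of (3/35)/3 = 1/35 each.
Living: Widad and Dalia — each takes 1/35.
Deceased: Tariq. That 1/35 share is carried to generation 4.
At generation 4 (Jamal, Zuhair, Rashida, Umar) there are 4 shares of (1/35)/4 = 1/140 each.
Living: Jamal, Zuhair, Rashida, and Umar — each takes 1/140.

Amira 3/35; Dalia 1/35; Hamid 3/35; Hanan 3/35; Ibtisam 1/5; Jamal 1/140; Karim 3/35; Nabil 3/35; Rashida 1/140; Samir 1/5; Umar 1/140; Widad 1/35; Yasmin 3/35; Zuhair 1/140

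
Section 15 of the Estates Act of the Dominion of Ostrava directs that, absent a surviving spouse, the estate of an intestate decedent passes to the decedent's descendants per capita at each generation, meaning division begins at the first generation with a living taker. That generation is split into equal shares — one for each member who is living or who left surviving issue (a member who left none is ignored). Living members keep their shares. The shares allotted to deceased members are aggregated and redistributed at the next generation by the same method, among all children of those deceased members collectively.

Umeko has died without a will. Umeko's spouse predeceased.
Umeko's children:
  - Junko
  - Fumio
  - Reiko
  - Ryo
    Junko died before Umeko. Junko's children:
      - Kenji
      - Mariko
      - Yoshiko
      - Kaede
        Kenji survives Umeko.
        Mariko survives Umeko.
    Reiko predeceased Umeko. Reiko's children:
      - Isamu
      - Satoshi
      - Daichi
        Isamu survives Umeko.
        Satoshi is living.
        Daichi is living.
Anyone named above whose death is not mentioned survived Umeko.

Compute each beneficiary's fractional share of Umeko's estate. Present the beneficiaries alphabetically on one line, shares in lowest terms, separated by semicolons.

There is no surviving spouse, so the entire estate passes to Umeko's descendants per capita at each generation.
At generation 1 (Junko, Fumio, Reiko, Ryo) there are 4 shares of (1)/4 = 1/4 each.
Living: Fumio and Ryo — each takes 1/4.
Deceased: Junko and Reiko. Their combined 1/2 is pooled and carried to generation 2.
At generation 2 (Kenji, Mariko, Yoshiko, Kaede, Isamu, Satoshi, Daichi) there are 7 shares of (1/2)/7 = 1/14 each.
Living: Kenji, Mariko, Yoshiko, Kaede, Isamu, Satoshi, and Daichi — each takes 1/14.

Daichi 1/14; Fumio 1/4; Isamu 1/14; Kaede 1/14; Kenji 1/14; Mariko 1/14; Ryo 1/4; Satoshi 1/14; Yoshiko 1/14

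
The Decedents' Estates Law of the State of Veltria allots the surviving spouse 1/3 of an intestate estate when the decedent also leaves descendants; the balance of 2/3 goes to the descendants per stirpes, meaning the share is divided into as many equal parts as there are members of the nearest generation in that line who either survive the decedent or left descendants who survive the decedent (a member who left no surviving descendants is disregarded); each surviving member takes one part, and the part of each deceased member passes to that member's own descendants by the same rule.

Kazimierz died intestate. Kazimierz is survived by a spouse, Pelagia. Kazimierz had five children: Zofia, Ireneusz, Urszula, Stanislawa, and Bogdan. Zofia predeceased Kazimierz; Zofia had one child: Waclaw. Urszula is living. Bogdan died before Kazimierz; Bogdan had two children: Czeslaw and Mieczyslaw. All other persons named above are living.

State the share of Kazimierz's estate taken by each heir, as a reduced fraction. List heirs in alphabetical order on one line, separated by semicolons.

Czeslaw 1/15; Ireneusz 2/15; Mieczyslaw 1/15; Pelagia 1/3; Stanislawa 2/15; Urszula 2/15; Waclaw 2/15

Pelagia, as surviving spouse, takes 1/3.
The remaining 2/3 passes to Kazimierz's descendants per stirpes.
The 2/3 is divided into 5 equal shares of 2/15 among Zofia, Ireneusz, Urszula, Stanislawa, Bogdan.
Zofia predeceased; the 2/15 allotted to Zofia's branch passes to Zofia's issue by representation.
Waclaw is the sole taker at this level and receives the full 2/15.
Ireneusz is living and takes 2/15.
Urszula is living and takes 2/15.
Stanislawa is living and takes 2/15.
Bogdan predeceased; the 2/15 allotted to Bogdan's branch passes to Bogdan's issue by representation.
The 2/15 is divided into 2 equal shares of 1/15 among Czeslaw, Mieczyslaw.
Czeslaw is living and takes 1/15.
Mieczyslaw is living and takes 1/15.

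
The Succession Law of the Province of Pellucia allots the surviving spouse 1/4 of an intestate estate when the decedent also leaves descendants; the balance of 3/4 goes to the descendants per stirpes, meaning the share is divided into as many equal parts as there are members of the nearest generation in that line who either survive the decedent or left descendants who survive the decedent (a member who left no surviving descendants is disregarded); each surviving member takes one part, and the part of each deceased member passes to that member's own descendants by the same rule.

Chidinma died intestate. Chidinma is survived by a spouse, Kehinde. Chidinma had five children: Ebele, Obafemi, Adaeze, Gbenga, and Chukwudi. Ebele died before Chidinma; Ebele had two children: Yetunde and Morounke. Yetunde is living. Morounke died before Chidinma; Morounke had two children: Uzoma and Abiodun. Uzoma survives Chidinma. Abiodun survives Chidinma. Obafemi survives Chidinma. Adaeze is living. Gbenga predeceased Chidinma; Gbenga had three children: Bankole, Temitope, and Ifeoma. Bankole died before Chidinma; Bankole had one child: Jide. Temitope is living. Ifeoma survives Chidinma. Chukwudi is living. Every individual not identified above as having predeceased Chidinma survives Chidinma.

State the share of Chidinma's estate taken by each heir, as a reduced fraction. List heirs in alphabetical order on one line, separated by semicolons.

Abiodun 3/80; Adaeze 3/20; Chukwudi 3/20; Ifeoma 1/20; Jide 1/20; Kehinde 1/4; Obafemi 3/20; Temitope 1/20; Uzoma 3/80; Yetunde 3/40

Kehinde, as surviving spouse, takes 1/4.
The remaining 3/4 passes to Chidinma's descendants per stirpes.
The 3/4 is divided into 5 equal shares of 3/20 among Ebele, Obafemi, Adaeze, Gbenga, Chukwudi.
Ebele predeceased; the 3/20 allotted to Ebele's branch passes to Ebele's issue by representation.
The 3/20 is divided into 2 equal shares of 3/40 among Yetunde, Morounke.
Yetunde is living and takes 3/40.
Morounke predeceased; the 3/40 allotted to Morounke's branch passes to Morounke's issue by representation.
The 3/40 is divided into 2 equal shares of 3/80 among Uzoma, Abiodun.
Uzoma is living and takes 3/80.
Abiodun is living and takes 3/80.
Obafemi is living and takes 3/20.
Adaeze is living and takes 3/20.
Gbenga predeceased; the 3/20 allotted to Gbenga's branch passes to Gbenga's issue by representation.
The 3/20 is divided into 3 equal shares of 1/20 among Bankole, Temitope, Ifeoma.
Bankole predeceased; the 1/20 allotted to Bankole's branch passes to Bankole's issue by representation.
Jide is the sole taker at this level and receives the full 1/20.
Temitope is living and takes 1/20.
Ifeoma is living and takes 1/20.
Chukwudi is living and takes 3/20.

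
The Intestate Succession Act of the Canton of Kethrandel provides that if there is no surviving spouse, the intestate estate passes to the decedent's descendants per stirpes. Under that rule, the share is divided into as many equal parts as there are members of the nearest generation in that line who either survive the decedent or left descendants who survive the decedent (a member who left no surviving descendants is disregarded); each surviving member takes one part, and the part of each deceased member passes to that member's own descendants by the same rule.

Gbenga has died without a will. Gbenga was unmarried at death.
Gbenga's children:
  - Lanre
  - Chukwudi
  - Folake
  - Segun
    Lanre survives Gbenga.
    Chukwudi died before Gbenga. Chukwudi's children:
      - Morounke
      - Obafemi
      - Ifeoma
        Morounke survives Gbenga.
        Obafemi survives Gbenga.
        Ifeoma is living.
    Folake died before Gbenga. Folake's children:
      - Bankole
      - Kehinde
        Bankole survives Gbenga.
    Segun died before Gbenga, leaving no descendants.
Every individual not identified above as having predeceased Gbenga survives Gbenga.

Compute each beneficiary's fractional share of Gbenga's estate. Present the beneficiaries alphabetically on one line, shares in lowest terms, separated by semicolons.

Bankole 1/6; Ifeoma 1/9; Kehinde 1/6; Lanre 1/3; Morounke 1/9; Obafemi 1/9

There is no surviving spouse, so the entire estate passes to Gbenga's descendants per stirpes.
Segun left no surviving issue, so that branch lapses and is disregarded.
The estate is divided into 3 equal shares of 1/3 among Lanre, Chukwudi, Folake.
Lanre is living and takes 1/3.
Chukwudi predeceased; the 1/3 allotted to Chukwudi's branch passes to Chukwudi's issue by representation.
The 1/3 is divided into 3 equal shares of 1/9 among Morounke, Obafemi, Ifeoma.
Morounke is living and takes 1/9.
Obafemi is living and takes 1/9.
Ifeoma is living and takes 1/9.
Folake predeceased; the 1/3 allotted to Folake's branch passes to Folake's issue by representation.
The 1/3 is divided into 2 equal shares of 1/6 among Bankole, Kehinde.
Bankole is living and takes 1/6.
Kehinde is living and takes 1/6.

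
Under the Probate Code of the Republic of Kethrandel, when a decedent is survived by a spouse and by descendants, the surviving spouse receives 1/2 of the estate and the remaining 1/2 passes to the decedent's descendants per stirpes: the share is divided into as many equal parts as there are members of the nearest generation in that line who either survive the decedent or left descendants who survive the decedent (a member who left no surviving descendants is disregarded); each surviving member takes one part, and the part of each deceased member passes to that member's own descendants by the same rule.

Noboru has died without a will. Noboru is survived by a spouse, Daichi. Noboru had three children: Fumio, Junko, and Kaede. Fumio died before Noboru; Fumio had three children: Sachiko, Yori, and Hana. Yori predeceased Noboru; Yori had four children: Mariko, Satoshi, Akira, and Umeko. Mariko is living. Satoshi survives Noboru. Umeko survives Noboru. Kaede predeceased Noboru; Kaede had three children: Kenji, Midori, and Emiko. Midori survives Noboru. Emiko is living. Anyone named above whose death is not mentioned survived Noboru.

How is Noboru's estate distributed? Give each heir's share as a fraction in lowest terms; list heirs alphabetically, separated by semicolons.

Akira 1/72; Daichi 1/2; Emiko 1/18; Hana 1/18; Junko 1/6; Kenji 1/18; Mariko 1/72; Midori 1/18; Sachiko 1/18; Satoshi 1/72; Umeko 1/72

Daichi, as surviving spouse, takes 1/2.
The remaining 1/2 passes to Noboru's descendants per stirpes.
The 1/2 is divided into 3 equal shares of 1/6 among Fumio, Junko, Kaede.
Fumio predeceased; the 1/6 allotted to Fumio's branch passes to Fumio's issue by representation.
The 1/6 is divided into 3 equal shares of 1/18 among Sachiko, Yori, Hana.
Sachiko is living and takes 1/18.
Yori predeceased; the 1/18 allotted to Yori's branch passes to Yori's issue by representation.
The 1/18 is divided into 4 equal shares of 1/72 among Mariko, Satoshi, Akira, Umeko.
Mariko is living and takes 1/72.
Satoshi is living and takes 1/72.
Akira is living and takes 1/72.
Umeko is living and takes 1/72.
Hana is living and takes 1/18.
Junko is living and takes 1/6.
Kaede predeceased; the 1/6 allotted to Kaede's branch passes to Kaede's issue by representation.
The 1/6 is divided into 3 equal shares of 1/18 among Kenji, Midori, Emiko.
Kenji is living and takes 1/18.
Midori is living and takes 1/18.
Emiko is living and takes 1/18.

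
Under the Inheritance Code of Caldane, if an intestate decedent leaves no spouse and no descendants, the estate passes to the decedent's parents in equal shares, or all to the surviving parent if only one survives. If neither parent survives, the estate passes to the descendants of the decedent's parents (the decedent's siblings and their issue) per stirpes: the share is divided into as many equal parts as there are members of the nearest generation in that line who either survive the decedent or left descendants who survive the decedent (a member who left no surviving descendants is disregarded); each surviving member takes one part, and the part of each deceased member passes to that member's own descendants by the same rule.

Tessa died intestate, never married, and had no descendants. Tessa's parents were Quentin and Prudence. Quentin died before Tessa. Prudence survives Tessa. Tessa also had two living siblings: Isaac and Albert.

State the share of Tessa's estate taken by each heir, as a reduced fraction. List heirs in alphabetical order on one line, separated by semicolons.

Only one parent, Prudence, survives, so Prudence takes the entire estate. The siblings take nothing because a surviving parent has priority.

Prudence 1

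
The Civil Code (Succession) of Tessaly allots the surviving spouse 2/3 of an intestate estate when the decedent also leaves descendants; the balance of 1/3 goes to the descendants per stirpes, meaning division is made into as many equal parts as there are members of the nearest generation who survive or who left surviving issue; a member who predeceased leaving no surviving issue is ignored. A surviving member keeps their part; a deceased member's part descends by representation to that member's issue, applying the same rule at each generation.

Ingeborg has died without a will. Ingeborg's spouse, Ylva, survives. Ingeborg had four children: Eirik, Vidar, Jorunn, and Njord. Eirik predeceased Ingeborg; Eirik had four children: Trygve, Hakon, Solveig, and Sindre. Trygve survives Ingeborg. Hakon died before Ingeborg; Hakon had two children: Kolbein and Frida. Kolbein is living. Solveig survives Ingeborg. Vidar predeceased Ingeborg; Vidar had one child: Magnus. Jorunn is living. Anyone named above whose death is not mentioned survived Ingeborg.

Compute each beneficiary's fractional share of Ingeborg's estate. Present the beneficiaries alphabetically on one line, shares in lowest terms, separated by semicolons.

Frida 1/96; Jorunn 1/12; Kolbein 1/96; Magnus 1/12; Njord 1/12; Sindre 1/48; Solveig 1/48; Trygve 1/48; Ylva 2/3

Ylva, as surviving spouse, takes 2/3.
The remaining 1/3 passes to Ingeborg's descendants per stirpes.
The 1/3 is divided into 4 equal shares of 1/12 among Eirik, Vidar, Jorunn, Njord.
Eirik predeceased; the 1/12 allotted to Eirik's branch passes to Eirik's issue by representation.
The 1/12 is divided into 4 equal shares of 1/48 among Trygve, Hakon, Solveig, Sindre.
Trygve is living and takes 1/48.
Hakon predeceased; the 1/48 allotted to Hakon's branch passes to Hakon's issue by representation.
The 1/48 is divided into 2 equal shares of 1/96 among Kolbein, Frida.
Kolbein is living and takes 1/96.
Frida is living and takes 1/96.
Solveig is living and takes 1/48.
Sindre is living and takes 1/48.
Vidar predeceased; the 1/12 allotted to Vidar's branch passes to Vidar's issue by representation.
Magnus is the sole taker at this level and receives the full 1/12.
Jorunn is living and takes 1/12.
Njord is living and takes 1/12.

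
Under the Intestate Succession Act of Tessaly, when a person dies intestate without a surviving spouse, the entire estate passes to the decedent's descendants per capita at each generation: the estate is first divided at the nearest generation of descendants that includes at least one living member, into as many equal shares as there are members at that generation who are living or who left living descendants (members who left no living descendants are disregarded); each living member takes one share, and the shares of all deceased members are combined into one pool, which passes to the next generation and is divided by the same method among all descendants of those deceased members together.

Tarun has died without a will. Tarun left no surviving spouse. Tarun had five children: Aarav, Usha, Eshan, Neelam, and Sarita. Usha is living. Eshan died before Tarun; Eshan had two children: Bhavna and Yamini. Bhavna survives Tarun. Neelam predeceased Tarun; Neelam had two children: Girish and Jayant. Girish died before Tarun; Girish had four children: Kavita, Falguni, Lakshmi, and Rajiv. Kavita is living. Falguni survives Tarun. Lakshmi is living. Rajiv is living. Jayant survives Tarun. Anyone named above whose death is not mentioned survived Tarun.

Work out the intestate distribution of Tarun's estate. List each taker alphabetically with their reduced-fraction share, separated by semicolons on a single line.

Aarav 1/5; Bhavna 1/10; Falguni 1/40; Jayant 1/10; Kavita 1/40; Lakshmi 1/40; Rajiv 1/40; Sarita 1/5; Usha 1/5; Yamini 1/10

There is no surviving spouse, so the entire estate passes to Tarun's descendants per capita at each generation.
At generation 1 (Aarav, Usha, Eshan, Neelam, Sarita) there are 5 shares of (1)/5 = 1/5 each.
Living: Aarav, Usha, and Sarita — each takes 1/5.
Deceased: Eshan and Neelam. Their combined 2/5 is pooled and carried to generation 2.
At generation 2 (Bhavna, Yamini, Girish, Jayant) there are 4 shares of (2/5)/4 = 1/10 each.
Living: Bhavna, Yamini, and Jayant — each takes 1/10.
Deceased: Girish. That 1/10 share is carried to generation 3.
At generation 3 (Kavita, Falguni, Lakshmi, Rajiv) there are 4 shares of (1/10)/4 = 1/40 each.
Living: Kavita, Falguni, Lakshmi, and Rajiv — each takes 1/40.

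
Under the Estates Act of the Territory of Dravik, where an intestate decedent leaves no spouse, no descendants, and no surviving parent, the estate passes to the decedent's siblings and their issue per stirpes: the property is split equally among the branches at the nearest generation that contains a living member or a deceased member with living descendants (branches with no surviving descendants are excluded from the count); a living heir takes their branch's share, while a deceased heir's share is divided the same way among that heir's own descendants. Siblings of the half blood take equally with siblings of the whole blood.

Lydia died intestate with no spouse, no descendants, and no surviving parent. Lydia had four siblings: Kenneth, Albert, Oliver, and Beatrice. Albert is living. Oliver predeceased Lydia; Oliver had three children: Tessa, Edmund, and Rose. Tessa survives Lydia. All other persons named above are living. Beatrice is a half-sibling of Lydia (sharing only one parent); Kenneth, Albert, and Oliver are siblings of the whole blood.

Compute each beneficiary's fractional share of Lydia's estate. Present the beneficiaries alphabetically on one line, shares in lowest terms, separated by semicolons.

Albert 1/4; Beatrice 1/4; Edmund 1/12; Kenneth 1/4; Rose 1/12; Tessa 1/12

No spouse, descendants, or parent survives, so the estate passes to Lydia's siblings per stirpes.
Half-blood and whole-blood siblings take equally under the stated rule.
The estate is divided into 4 equal shares of 1/4 among Kenneth, Albert, Oliver, Beatrice.
Kenneth is living and takes 1/4.
Albert is living and takes 1/4.
Oliver predeceased; the 1/4 allotted to Oliver's branch passes to Oliver's issue by representation.
The 1/4 is divided into 3 equal shares of 1/12 among Tessa, Edmund, Rose.
Tessa is living and takes 1/12.
Edmund is living and takes 1/12.
Rose is living and takes 1/12.
Beatrice is living and takes 1/4.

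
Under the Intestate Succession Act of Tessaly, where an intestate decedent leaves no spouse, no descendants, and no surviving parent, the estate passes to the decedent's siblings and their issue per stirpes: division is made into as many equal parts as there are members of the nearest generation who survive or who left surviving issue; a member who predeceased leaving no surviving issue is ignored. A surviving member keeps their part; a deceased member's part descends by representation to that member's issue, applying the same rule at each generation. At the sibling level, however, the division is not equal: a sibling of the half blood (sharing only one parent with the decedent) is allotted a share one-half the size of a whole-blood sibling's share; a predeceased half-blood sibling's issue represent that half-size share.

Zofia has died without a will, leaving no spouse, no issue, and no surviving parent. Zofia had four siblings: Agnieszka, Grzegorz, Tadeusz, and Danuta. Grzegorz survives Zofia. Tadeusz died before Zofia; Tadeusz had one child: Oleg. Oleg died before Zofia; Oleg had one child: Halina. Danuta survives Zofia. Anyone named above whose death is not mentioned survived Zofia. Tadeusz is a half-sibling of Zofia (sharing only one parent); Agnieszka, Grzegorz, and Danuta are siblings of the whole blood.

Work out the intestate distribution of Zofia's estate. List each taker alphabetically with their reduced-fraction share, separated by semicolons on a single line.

No spouse, descendants, or parent survives, so the estate passes to Zofia's siblings per stirpes.
Half-blood siblings count for one-half the weight of whole-blood siblings at the initial division.
Dividing 1 in proportion to weights (total weight 7/2): Agnieszka (weight 1) → 2/7; Grzegorz (weight 1) → 2/7; Tadeusz (weight 1/2) → 1/7; Danuta (weight 1) → 2/7.
Agnieszka is living and takes 2/7.
Grzegorz is living and takes 2/7.
Tadeusz predeceased; the 1/7 allotted to Tadeusz's branch passes to Tadeusz's issue by representation.
Oleg's line is the sole branch at this level, so the full 1/7 passes to Oleg's issue by representation.
Halina is the sole taker at this level and receives the full 1/7.
Danuta is living and takes 2/7.

Agnieszka 2/7; Danuta 2/7; Grzegorz 2/7; Halina 1/7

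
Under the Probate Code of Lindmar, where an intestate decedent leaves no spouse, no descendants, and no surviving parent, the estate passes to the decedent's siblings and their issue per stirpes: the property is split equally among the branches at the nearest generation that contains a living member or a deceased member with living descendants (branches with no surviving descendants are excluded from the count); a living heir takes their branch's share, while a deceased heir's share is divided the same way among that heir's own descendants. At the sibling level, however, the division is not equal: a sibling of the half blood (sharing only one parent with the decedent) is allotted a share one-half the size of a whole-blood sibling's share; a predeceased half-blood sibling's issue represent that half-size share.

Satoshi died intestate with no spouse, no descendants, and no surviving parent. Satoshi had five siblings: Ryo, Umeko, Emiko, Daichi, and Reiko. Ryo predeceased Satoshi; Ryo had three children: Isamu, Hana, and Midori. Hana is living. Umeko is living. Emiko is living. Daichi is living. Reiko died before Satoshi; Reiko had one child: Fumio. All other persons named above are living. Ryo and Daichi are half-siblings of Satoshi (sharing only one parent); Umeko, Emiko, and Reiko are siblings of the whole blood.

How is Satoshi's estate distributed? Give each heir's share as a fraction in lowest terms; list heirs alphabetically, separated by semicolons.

Daichi 1/8; Emiko 1/4; Fumio 1/4; Hana 1/24; Isamu 1/24; Midori 1/24; Umeko 1/4

No spouse, descendants, or parent survives, so the estate passes to Satoshi's siblings per stirpes.
Half-blood siblings count for one-half the weight of whole-blood siblings at the initial division.
Dividing 1 in proportion to weights (total weight 4): Ryo (weight 1/2) → 1/8; Umeko (weight 1) → 1/4; Emiko (weight 1) → 1/4; Daichi (weight 1/2) → 1/8; Reiko (weight 1) → 1/4.
Ryo predeceased; the 1/8 allotted to Ryo's branch passes to Ryo's issue by representation.
The 1/8 is divided into 3 equal shares of 1/24 among Isamu, Hana, Midori.
Isamu is living and takes 1/24.
Hana is living and takes 1/24.
Midori is living and takes 1/24.
Umeko is living and takes 1/4.
Emiko is living and takes 1/4.
Daichi is living and takes 1/8.
Reiko predeceased; the 1/4 allotted to Reiko's branch passes to Reiko's issue by representation.
Fumio is the sole taker at this level and receives the full 1/4.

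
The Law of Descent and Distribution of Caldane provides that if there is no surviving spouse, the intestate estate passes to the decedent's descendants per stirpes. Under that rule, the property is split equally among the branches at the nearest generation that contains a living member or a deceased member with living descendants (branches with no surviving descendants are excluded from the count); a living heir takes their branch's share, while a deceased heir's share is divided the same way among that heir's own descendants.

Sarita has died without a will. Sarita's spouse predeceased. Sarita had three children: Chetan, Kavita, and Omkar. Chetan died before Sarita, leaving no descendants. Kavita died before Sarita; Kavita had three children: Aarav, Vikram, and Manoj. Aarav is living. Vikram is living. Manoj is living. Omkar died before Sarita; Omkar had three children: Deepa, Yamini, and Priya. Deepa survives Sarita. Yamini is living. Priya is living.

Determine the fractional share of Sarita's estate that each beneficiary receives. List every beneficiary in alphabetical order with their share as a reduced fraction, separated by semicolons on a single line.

There is no surviving spouse, so the entire estate passes to Sarita's descendants per stirpes.
Chetan left no surviving issue, so that branch lapses and is disregarded.
The estate is divided into 2 equal shares of 1/2 among Kavita, Omkar.
Kavita predeceased; the 1/2 allotted to Kavita's branch passes to Kavita's issue by representation.
The 1/2 is divided into 3 equal shares of 1/6 among Aarav, Vikram, Manoj.
Aarav is living and takes 1/6.
Vikram is living and takes 1/6.
Manoj is living and takes 1/6.
Omkar predeceased; the 1/2 allotted to Omkar's branch passes to Omkar's issue by representation.
The 1/2 is divided into 3 equal shares of 1/6 among Deepa, Yamini, Priya.
Deepa is living and takes 1/6.
Yamini is living and takes 1/6.
Priya is living and takes 1/6.

Aarav 1/6; Deepa 1/6; Manoj 1/6; Priya 1/6; Vikram 1/6; Yamini 1/6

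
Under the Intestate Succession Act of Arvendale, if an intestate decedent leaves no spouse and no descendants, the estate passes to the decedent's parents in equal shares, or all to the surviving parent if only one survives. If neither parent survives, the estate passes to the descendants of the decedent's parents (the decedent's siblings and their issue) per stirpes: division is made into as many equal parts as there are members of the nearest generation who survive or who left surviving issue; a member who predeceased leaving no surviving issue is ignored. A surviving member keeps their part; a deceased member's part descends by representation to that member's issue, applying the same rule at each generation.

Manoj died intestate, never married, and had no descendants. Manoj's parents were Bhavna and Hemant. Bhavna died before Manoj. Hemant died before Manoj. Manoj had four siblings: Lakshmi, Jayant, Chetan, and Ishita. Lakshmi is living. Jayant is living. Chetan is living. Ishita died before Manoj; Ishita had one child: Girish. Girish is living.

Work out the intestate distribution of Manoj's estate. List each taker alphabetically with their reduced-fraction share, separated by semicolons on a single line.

Neither parent survives and there are no descendants, so the estate passes to Manoj's siblings and their issue per stirpes.
The estate is divided into 4 equal shares of 1/4 among Lakshmi, Jayant, Chetan, Ishita.
Lakshmi is living and takes 1/4.
Jayant is living and takes 1/4.
Chetan is living and takes 1/4.
Ishita predeceased; the 1/4 allotted to Ishita's branch passes to Ishita's issue by representation.
Girish is the sole taker at this level and receives the full 1/4.

Chetan 1/4; Girish 1/4; Jayant 1/4; Lakshmi 1/4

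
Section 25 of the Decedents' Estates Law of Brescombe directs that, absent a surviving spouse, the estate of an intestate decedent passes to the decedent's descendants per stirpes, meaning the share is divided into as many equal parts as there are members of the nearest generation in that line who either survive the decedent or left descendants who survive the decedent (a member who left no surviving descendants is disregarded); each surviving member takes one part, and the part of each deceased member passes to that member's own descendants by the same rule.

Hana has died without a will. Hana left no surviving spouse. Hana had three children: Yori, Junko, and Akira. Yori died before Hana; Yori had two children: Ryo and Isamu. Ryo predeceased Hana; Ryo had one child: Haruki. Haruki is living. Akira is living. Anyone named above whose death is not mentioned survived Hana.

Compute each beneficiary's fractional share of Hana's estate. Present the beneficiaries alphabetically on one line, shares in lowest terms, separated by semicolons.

Akira 1/3; Haruki 1/6; Isamu 1/6; Junko 1/3

There is no surviving spouse, so the entire estate passes to Hana's descendants per stirpes.
The estate is divided into 3 equal shares of 1/3 among Yori, Junko, Akira.
Yori predeceased; the 1/3 allotted to Yori's branch passes to Yori's issue by representation.
The 1/3 is divided into 2 equal shares of 1/6 among Ryo, Isamu.
Ryo predeceased; the 1/6 allotted to Ryo's branch passes to Ryo's issue by representation.
Haruki is the sole taker at this level and receives the full 1/6.
Isamu is living and takes 1/6.
Junko is living and takes 1/3.
Akira is living and takes 1/3.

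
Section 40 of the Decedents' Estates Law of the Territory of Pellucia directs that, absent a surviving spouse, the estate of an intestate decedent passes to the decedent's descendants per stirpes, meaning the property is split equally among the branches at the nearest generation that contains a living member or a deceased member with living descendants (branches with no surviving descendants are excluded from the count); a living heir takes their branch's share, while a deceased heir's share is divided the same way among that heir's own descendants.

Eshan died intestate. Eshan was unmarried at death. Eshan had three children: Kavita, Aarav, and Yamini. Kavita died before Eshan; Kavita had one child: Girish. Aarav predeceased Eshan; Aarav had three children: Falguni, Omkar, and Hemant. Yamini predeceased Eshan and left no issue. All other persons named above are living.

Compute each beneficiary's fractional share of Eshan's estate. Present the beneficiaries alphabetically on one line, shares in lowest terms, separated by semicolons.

There is no surviving spouse, so the entire estate passes to Eshan's descendants per stirpes.
Yamini left no surviving issue, so that branch lapses and is disregarded.
The estate is divided into 2 equal shares of 1/2 among Kavita, Aarav.
Kavita predeceased; the 1/2 allotted to Kavita's branch passes to Kavita's issue by representation.
Girish is the sole taker at this level and receives the full 1/2.
Aarav predeceased; the 1/2 allotted to Aarav's branch passes to Aarav's issue by representation.
The 1/2 is divided into 3 equal shares of 1/6 among Falguni, Omkar, Hemant.
Falguni is living and takes 1/6.
Omkar is living and takes 1/6.
Hemant is living and takes 1/6.

Falguni 1/6; Girish 1/2; Hemant 1/6; Omkar 1/6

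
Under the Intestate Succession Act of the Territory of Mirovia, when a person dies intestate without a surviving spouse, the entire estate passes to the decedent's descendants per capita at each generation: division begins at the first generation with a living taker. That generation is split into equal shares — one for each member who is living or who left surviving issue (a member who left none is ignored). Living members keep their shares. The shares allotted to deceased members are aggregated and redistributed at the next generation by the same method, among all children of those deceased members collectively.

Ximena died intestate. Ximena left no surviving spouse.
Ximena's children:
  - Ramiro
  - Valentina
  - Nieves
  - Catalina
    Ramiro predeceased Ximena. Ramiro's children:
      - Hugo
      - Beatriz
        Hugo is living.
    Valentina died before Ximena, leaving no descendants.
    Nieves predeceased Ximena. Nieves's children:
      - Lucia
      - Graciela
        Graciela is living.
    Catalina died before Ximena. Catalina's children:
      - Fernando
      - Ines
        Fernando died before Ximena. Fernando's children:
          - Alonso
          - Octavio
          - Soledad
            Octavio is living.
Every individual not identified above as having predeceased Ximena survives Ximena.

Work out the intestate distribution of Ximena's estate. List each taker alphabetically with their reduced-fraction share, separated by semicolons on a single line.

There is no surviving spouse, so the entire estate passes to Ximena's descendants per capita at each generation.
No one at generation 1 (Ramiro, Nieves, Catalina) is living; moving to the next generation.
At generation 2 (Hugo, Beatriz, Lucia, Graciela, Fernando, Ines) there are 6 shares of (1)/6 = 1/6 each.
Living: Hugo, Beatriz, Lucia, Graciela, and Ines — each takes 1/6.
Deceased: Fernando. That 1/6 share is carried to generation 3.
At generation 3 (Alonso, Octavio, Soledad) there are 3 shares of (1/6)/3 = 1/18 each.
Living: Alonso, Octavio, and Soledad — each takes 1/18.

Alonso 1/18; Beatriz 1/6; Graciela 1/6; Hugo 1/6; Ines 1/6; Lucia 1/6; Octavio 1/18; Soledad 1/18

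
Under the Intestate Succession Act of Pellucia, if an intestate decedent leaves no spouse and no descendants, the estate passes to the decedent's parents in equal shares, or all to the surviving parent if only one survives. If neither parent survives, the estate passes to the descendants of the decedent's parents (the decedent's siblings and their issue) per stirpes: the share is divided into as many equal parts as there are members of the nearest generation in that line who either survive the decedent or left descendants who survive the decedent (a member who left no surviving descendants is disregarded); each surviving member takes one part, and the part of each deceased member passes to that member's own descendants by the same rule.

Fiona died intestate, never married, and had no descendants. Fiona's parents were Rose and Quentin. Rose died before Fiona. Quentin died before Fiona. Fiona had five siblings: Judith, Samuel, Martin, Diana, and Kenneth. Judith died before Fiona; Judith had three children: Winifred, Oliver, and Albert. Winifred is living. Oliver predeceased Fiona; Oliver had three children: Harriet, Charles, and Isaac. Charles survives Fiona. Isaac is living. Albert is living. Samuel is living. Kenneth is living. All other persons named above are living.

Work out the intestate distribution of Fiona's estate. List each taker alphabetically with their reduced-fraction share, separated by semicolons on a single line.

Neither parent survives and there are no descendants, so the estate passes to Fiona's siblings and their issue per stirpes.
The estate is divided into 5 equal shares of 1/5 among Judith, Samuel, Martin, Diana, Kenneth.
Judith predeceased; the 1/5 allotted to Judith's branch passes to Judith's issue by representation.
The 1/5 is divided into 3 equal shares of 1/15 among Winifred, Oliver, Albert.
Winifred is living and takes 1/15.
Oliver predeceased; the 1/15 allotted to Oliver's branch passes to Oliver's issue by representation.
The 1/15 is divided into 3 equal shares of 1/45 among Harriet, Charles, Isaac.
Harriet is living and takes 1/45.
Charles is living and takes 1/45.
Isaac is living and takes 1/45.
Albert is living and takes 1/15.
Samuel is living and takes 1/5.
Martin is living and takes 1/5.
Diana is living and takes 1/5.
Kenneth is living and takes 1/5.

Albert 1/15; Charles 1/45; Diana 1/5; Harriet 1/45; Isaac 1/45; Kenneth 1/5; Martin 1/5; Samuel 1/5; Winifred 1/15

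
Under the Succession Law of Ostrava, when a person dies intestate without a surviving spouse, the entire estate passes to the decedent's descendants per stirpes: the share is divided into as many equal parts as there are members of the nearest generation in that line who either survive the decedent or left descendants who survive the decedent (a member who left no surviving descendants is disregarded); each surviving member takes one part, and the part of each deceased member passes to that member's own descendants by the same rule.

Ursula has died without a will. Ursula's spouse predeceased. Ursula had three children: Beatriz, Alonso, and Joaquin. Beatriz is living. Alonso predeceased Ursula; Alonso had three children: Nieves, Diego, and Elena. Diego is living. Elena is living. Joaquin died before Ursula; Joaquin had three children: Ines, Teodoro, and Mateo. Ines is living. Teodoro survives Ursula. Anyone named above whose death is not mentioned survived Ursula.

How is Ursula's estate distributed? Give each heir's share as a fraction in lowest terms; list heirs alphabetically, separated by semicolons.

There is no surviving spouse, so the entire estate passes to Ursula's descendants per stirpes.
The estate is divided into 3 equal shares of 1/3 among Beatriz, Alonso, Joaquin.
Beatriz is living and takes 1/3.
Alonso predeceased; the 1/3 allotted to Alonso's branch passes to Alonso's issue by representation.
The 1/3 is divided into 3 equal shares of 1/9 among Nieves, Diego, Elena.
Nieves is living and takes 1/9.
Diego is living and takes 1/9.
Elena is living and takes 1/9.
Joaquin predeceased; the 1/3 allotted to Joaquin's branch passes to Joaquin's issue by representation.
The 1/3 is divided into 3 equal shares of 1/9 among Ines, Teodoro, Mateo.
Ines is living and takes 1/9.
Teodoro is living and takes 1/9.
Mateo is living and takes 1/9.

Beatriz 1/3; Diego 1/9; Elena 1/9; Ines 1/9; Mateo 1/9; Nieves 1/9; Teodoro 1/9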